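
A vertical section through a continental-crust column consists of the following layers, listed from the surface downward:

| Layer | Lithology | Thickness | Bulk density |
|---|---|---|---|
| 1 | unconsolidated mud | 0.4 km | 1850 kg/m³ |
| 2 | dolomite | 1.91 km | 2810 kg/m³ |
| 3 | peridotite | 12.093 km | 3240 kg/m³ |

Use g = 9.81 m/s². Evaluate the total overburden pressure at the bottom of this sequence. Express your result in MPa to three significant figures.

444 MPa

unconsolidated mud: 1850 kg/m³ × 9.81 m/s² × 400 m = 7.259×10^6 Pa = 7.259 MPa
dolomite: 2810 kg/m³ × 9.81 m/s² × 1910 m = 5.265×10^7 Pa = 52.65 MPa
peridotite: 3240 kg/m³ × 9.81 m/s² × 12093 m = 3.844×10^8 Pa = 384.4 MPa
Total = 7.259 + 52.65 + 384.4 = 444.28 MPa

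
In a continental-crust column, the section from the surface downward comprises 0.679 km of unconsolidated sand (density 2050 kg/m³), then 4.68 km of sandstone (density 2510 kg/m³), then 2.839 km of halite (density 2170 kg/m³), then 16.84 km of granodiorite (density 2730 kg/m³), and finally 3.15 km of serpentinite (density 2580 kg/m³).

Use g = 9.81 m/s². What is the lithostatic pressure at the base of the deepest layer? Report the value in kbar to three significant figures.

unconsolidated sand: 2050 kg/m³ × 9.81 m/s² × 679 m = 1.366×10^7 Pa = 0.1366 kbar
sandstone: 2510 kg/m³ × 9.81 m/s² × 4680 m = 1.152×10^8 Pa = 1.152 kbar
halite: 2170 kg/m³ × 9.81 m/s² × 2839 m = 6.044×10^7 Pa = 0.6044 kbar
granodiorite: 2730 kg/m³ × 9.81 m/s² × 16840 m = 4.510×10^8 Pa = 4.510 kbar
serpentinite: 2580 kg/m³ × 9.81 m/s² × 3150 m = 7.973×10^7 Pa = 0.7973 kbar
Total = 0.1366 + 1.152 + 0.6044 + 4.510 + 0.7973 = 7.2005 kbar

7.20 kbar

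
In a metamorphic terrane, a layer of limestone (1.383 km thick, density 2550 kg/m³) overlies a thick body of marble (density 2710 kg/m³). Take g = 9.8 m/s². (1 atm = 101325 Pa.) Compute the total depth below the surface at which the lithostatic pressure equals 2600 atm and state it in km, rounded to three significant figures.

Pressure at base of upper layers: 2550×9.8×1383 = 3.456×10^7 Pa = 341.1 atm
Remaining pressure to be supplied by marble: 2.634×10^8 − 3.456×10^7 = 2.289×10^8 Pa
Additional depth in marble = 2.289×10^8 Pa / (2710 kg/m³ × 9.8 m/s²) = 8618.3 m
Total depth = 1383 m + 8618.3 m = 10001 m
= 10.001 km

10.0 km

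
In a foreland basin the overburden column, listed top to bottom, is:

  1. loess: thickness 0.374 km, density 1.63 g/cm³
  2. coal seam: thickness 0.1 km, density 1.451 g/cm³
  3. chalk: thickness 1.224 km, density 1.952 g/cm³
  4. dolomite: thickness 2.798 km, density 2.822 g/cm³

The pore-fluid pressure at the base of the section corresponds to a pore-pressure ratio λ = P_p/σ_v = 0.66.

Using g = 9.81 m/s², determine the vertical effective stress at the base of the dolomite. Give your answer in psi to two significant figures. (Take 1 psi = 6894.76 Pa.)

Overburden (lithostatic) stress σ_v:
loess: 1630 kg/m³ × 9.81 m/s² × 374 m = 5.980×10^6 Pa = 5.980 MPa
coal seam: 1451 kg/m³ × 9.81 m/s² × 100 m = 1.423×10^6 Pa = 1.423 MPa
chalk: 1952 kg/m³ × 9.81 m/s² × 1224 m = 2.344×10^7 Pa = 23.44 MPa
dolomite: 2822 kg/m³ × 9.81 m/s² × 2798 m = 7.746×10^7 Pa = 77.46 MPa
Total = 5.980 + 1.423 + 23.44 + 77.46 = 108.30 MPa
Pore pressure P_p = λ·σ_v = 0.66 × 108.3 MPa = 71.48 MPa
Effective stress σ' = σ_v − P_p = 108.3 − 71.48 = 36.823 MPa = 5340.7 psi

5300 psi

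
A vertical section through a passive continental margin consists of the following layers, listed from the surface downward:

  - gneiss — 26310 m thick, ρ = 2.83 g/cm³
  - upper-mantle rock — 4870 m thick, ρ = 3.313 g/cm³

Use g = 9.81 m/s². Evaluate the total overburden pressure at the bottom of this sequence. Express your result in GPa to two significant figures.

0.89 GPa

gneiss: 2830 kg/m³ × 9.81 m/s² × 26310 m = 7.304×10^8 Pa = 0.7304 GPa
upper-mantle rock: 3313 kg/m³ × 9.81 m/s² × 4870 m = 1.583×10^8 Pa = 0.1583 GPa
Total = 0.7304 + 0.1583 = 0.88870 GPa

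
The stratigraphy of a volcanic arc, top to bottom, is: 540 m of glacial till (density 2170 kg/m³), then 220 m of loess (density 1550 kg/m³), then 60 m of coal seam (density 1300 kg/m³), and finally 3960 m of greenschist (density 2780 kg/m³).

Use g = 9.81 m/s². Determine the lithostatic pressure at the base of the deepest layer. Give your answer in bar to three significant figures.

glacial till: 2170 kg/m³ × 9.81 m/s² × 540 m = 1.150×10^7 Pa = 115.0 bar
loess: 1550 kg/m³ × 9.81 m/s² × 220 m = 3.345×10^6 Pa = 33.45 bar
coal seam: 1300 kg/m³ × 9.81 m/s² × 60 m = 7.652×10^5 Pa = 7.652 bar
greenschist: 2780 kg/m³ × 9.81 m/s² × 3960 m = 1.080×10^8 Pa = 1080 bar
Total = 115.0 + 33.45 + 7.652 + 1080 = 1236.0 bar

1240 bar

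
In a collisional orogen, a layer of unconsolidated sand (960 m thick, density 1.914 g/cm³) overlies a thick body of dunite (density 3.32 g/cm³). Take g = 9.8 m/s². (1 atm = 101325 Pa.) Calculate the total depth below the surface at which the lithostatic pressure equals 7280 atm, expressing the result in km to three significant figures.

23.1 km

Pressure at base of upper layers: 1914×9.8×960 = 1.801×10^7 Pa = 177.7 atm
Remaining pressure to be supplied by dunite: 7.376×10^8 − 1.801×10^7 = 7.196×10^8 Pa
Additional depth in dunite = 7.196×10^8 Pa / (3320 kg/m³ × 9.8 m/s²) = 22118 m
Total depth = 960 m + 22118 m = 23078 m
= 23.078 km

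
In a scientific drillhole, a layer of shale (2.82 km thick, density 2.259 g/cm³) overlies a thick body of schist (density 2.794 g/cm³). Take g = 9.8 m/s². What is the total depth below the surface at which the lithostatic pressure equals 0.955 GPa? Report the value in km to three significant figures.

35.4 km

Pressure at base of upper layers: 2259×9.8×2820 = 6.243×10^7 Pa = 0.06243 GPa
Remaining pressure to be supplied by schist: 9.550×10^8 − 6.243×10^7 = 8.926×10^8 Pa
Additional depth in schist = 8.926×10^8 Pa / (2794 kg/m³ × 9.8 m/s²) = 32598 m
Total depth = 2820 m + 32598 m = 35418 m
= 35.418 km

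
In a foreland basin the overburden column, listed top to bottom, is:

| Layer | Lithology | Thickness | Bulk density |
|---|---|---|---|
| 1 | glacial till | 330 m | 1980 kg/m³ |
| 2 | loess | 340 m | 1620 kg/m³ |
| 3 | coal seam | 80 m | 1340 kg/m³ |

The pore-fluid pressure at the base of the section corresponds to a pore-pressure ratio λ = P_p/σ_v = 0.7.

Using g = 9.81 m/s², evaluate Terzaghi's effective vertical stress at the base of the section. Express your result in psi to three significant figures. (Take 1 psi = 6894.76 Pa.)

560 psi

Overburden (lithostatic) stress σ_v:
glacial till: 1980 kg/m³ × 9.81 m/s² × 330 m = 6.410×10^6 Pa = 6.410 MPa
loess: 1620 kg/m³ × 9.81 m/s² × 340 m = 5.403×10^6 Pa = 5.403 MPa
coal seam: 1340 kg/m³ × 9.81 m/s² × 80 m = 1.052×10^6 Pa = 1.052 MPa
Total = 6.410 + 5.403 + 1.052 = 12.865 MPa
Pore pressure P_p = λ·σ_v = 0.7 × 12.86 MPa = 9.005 MPa
Effective stress σ' = σ_v − P_p = 12.86 − 9.005 = 3.8595 MPa = 559.77 psi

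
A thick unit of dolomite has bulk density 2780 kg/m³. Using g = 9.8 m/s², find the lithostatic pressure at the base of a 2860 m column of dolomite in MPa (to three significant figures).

77.9 MPa

dolomite: 2780 kg/m³ × 9.8 m/s² × 2860 m = 7.792×10^7 Pa = 77.92 MPa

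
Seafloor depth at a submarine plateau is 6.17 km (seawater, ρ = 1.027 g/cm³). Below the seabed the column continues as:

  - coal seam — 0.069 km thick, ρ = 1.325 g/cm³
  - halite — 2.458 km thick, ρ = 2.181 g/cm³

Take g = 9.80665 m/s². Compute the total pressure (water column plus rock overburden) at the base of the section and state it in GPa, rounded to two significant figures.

0.12 GPa

seawater: 1027 kg/m³ × 9.80665 m/s² × 6170 m = 6.214×10^7 Pa = 0.06214 GPa
coal seam: 1325 kg/m³ × 9.80665 m/s² × 69 m = 8.966×10^5 Pa = 8.966×10^-4 GPa
halite: 2181 kg/m³ × 9.80665 m/s² × 2458 m = 5.257×10^7 Pa = 0.05257 GPa
Total = 0.06214 + 8.966×10^-4 + 0.05257 = 0.11561 GPa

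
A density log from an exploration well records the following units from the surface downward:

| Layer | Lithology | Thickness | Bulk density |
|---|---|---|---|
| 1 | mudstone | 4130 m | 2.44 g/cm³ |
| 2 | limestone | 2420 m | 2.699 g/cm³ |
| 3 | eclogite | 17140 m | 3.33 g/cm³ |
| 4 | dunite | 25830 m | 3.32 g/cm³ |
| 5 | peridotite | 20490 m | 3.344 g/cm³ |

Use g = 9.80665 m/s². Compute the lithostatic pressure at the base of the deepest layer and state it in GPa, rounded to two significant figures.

mudstone: 2440 kg/m³ × 9.80665 m/s² × 4130 m = 9.882×10^7 Pa = 0.09882 GPa
limestone: 2699 kg/m³ × 9.80665 m/s² × 2420 m = 6.405×10^7 Pa = 0.06405 GPa
eclogite: 3330 kg/m³ × 9.80665 m/s² × 17140 m = 5.597×10^8 Pa = 0.5597 GPa
dunite: 3320 kg/m³ × 9.80665 m/s² × 25830 m = 8.410×10^8 Pa = 0.8410 GPa
peridotite: 3344 kg/m³ × 9.80665 m/s² × 20490 m = 6.719×10^8 Pa = 0.6719 GPa
Total = 0.09882 + 0.06405 + 0.5597 + 0.8410 + 0.6719 = 2.2355 GPa

2.2 GPa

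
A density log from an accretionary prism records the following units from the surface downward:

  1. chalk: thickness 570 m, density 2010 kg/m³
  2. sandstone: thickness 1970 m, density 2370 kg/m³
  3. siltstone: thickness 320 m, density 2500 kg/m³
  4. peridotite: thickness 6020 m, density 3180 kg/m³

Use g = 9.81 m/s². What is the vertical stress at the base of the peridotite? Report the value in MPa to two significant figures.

chalk: 2010 kg/m³ × 9.81 m/s² × 570 m = 1.124×10^7 Pa = 11.24 MPa
sandstone: 2370 kg/m³ × 9.81 m/s² × 1970 m = 4.580×10^7 Pa = 45.80 MPa
siltstone: 2500 kg/m³ × 9.81 m/s² × 320 m = 7.848×10^6 Pa = 7.848 MPa
peridotite: 3180 kg/m³ × 9.81 m/s² × 6020 m = 1.878×10^8 Pa = 187.8 MPa
Total = 11.24 + 45.80 + 7.848 + 187.8 = 252.69 MPa

250 MPa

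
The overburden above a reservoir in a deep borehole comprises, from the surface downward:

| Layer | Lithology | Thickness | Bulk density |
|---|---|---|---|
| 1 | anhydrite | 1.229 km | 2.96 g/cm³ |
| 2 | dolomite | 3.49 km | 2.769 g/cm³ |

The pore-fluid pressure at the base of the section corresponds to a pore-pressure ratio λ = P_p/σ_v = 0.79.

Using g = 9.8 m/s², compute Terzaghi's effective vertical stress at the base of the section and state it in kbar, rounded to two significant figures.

0.27 kbar

Overburden (lithostatic) stress σ_v:
anhydrite: 2960 kg/m³ × 9.8 m/s² × 1229 m = 3.565×10^7 Pa = 35.65 MPa
dolomite: 2769 kg/m³ × 9.8 m/s² × 3490 m = 9.471×10^7 Pa = 94.71 MPa
Total = 35.65 + 94.71 = 130.36 MPa
Pore pressure P_p = λ·σ_v = 0.79 × 130.4 MPa = 103.0 MPa
Effective stress σ' = σ_v − P_p = 130.4 − 103.0 = 27.375 MPa = 0.27375 kbar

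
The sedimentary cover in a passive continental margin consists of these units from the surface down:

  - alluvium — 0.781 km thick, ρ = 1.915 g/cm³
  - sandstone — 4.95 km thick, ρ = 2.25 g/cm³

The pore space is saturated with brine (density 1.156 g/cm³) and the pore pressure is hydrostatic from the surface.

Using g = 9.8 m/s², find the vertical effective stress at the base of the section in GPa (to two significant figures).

Overburden (lithostatic) stress σ_v:
alluvium: 1915 kg/m³ × 9.8 m/s² × 781 m = 1.466×10^7 Pa = 14.66 MPa
sandstone: 2250 kg/m³ × 9.8 m/s² × 4950 m = 1.091×10^8 Pa = 109.1 MPa
Total = 14.66 + 109.1 = 123.80 MPa
Pore pressure P_p = 1156 kg/m³ × 9.8 m/s² × 5731 m = 6.493×10^7 Pa = 64.93 MPa
Effective stress σ' = σ_v − P_p = 123.8 − 64.93 = 58.879 MPa = 0.058879 GPa

0.059 GPa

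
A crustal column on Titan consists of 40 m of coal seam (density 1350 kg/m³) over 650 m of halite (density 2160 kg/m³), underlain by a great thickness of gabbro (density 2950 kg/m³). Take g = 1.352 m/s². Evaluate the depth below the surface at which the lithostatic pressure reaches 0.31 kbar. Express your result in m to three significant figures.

7970 m

Pressure at base of upper layers: 1350×1.352×40 + 2160×1.352×650 = 1.971×10^6 Pa = 0.01971 kbar
Remaining pressure to be supplied by gabbro: 3.100×10^7 − 1.971×10^6 = 2.903×10^7 Pa
Additional depth in gabbro = 2.903×10^7 Pa / (2950 kg/m³ × 1.352 m/s²) = 7278.3 m
Total depth = 690 m + 7278.3 m = 7968.3 m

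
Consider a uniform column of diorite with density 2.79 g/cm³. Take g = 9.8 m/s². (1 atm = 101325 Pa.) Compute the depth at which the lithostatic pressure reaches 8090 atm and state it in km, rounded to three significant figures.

h = P/(ρg) = 8090 atm / (2790 kg/m³ × 9.8 m/s²) = 8.197×10^8 Pa / 27342 Pa/m = 29980 m
= 29.980 km

30.0 km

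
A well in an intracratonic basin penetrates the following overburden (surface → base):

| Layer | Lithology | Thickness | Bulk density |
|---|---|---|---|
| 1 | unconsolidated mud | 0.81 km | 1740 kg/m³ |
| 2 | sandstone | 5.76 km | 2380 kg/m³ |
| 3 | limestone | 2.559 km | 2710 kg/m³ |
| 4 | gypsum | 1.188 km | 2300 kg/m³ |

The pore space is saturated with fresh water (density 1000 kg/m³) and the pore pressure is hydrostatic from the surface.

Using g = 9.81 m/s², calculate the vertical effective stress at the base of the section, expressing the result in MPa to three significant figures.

Overburden (lithostatic) stress σ_v:
unconsolidated mud: 1740 kg/m³ × 9.81 m/s² × 810 m = 1.383×10^7 Pa = 13.83 MPa
sandstone: 2380 kg/m³ × 9.81 m/s² × 5760 m = 1.345×10^8 Pa = 134.5 MPa
limestone: 2710 kg/m³ × 9.81 m/s² × 2559 m = 6.803×10^7 Pa = 68.03 MPa
gypsum: 2300 kg/m³ × 9.81 m/s² × 1188 m = 2.680×10^7 Pa = 26.80 MPa
Total = 13.83 + 134.5 + 68.03 + 26.80 = 243.15 MPa
Pore pressure P_p = 1000 kg/m³ × 9.81 m/s² × 10317 m = 1.012×10^8 Pa = 101.2 MPa
Effective stress σ' = σ_v − P_p = 243.1 − 101.2 = 141.94 MPa

142 MPa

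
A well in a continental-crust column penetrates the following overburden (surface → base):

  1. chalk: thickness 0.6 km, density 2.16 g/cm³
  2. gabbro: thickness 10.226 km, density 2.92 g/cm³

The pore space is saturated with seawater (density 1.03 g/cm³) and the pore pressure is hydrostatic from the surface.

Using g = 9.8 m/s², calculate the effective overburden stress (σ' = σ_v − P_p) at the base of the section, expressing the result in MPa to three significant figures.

196 MPa

Overburden (lithostatic) stress σ_v:
chalk: 2160 kg/m³ × 9.8 m/s² × 600 m = 1.270×10^7 Pa = 12.70 MPa
gabbro: 2920 kg/m³ × 9.8 m/s² × 10226 m = 2.926×10^8 Pa = 292.6 MPa
Total = 12.70 + 292.6 = 305.33 MPa
Pore pressure P_p = 1030 kg/m³ × 9.8 m/s² × 10826 m = 1.093×10^8 Pa = 109.3 MPa
Effective stress σ' = σ_v − P_p = 305.3 − 109.3 = 196.05 MPa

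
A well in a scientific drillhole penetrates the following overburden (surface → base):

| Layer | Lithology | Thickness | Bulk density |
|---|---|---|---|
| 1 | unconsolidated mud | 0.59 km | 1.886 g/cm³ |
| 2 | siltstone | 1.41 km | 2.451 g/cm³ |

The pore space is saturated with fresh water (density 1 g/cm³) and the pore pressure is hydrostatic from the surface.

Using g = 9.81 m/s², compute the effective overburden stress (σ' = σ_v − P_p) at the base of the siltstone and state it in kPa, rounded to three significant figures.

25200 kPa

Overburden (lithostatic) stress σ_v:
unconsolidated mud: 1886 kg/m³ × 9.81 m/s² × 590 m = 1.092×10^7 Pa = 10.92 MPa
siltstone: 2451 kg/m³ × 9.81 m/s² × 1410 m = 3.390×10^7 Pa = 33.90 MPa
Total = 10.92 + 33.90 = 44.818 MPa
Pore pressure P_p = 1000 kg/m³ × 9.81 m/s² × 2000 m = 1.962×10^7 Pa = 19.62 MPa
Effective stress σ' = σ_v − P_p = 44.82 − 19.62 = 25.198 MPa = 25198 kPa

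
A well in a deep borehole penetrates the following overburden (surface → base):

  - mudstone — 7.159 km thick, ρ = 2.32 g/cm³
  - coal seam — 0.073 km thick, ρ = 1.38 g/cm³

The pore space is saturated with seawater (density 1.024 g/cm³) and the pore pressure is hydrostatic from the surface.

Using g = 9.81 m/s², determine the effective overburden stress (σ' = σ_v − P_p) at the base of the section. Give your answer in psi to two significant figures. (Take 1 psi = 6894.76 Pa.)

Overburden (lithostatic) stress σ_v:
mudstone: 2320 kg/m³ × 9.81 m/s² × 7159 m = 1.629×10^8 Pa = 162.9 MPa
coal seam: 1380 kg/m³ × 9.81 m/s² × 73 m = 9.883×10^5 Pa = 0.9883 MPa
Total = 162.9 + 0.9883 = 163.92 MPa
Pore pressure P_p = 1024 kg/m³ × 9.81 m/s² × 7232 m = 7.265×10^7 Pa = 72.65 MPa
Effective stress σ' = σ_v − P_p = 163.9 − 72.65 = 91.273 MPa = 13238 psi

13000 psi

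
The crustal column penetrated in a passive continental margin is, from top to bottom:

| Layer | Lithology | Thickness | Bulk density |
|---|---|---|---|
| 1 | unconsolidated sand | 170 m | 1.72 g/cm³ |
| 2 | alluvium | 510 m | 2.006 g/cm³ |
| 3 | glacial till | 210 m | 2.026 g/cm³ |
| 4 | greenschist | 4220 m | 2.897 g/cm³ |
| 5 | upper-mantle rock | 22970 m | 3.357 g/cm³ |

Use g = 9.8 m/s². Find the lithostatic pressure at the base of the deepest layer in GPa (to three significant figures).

0.893 GPa

unconsolidated sand: 1720 kg/m³ × 9.8 m/s² × 170 m = 2.866×10^6 Pa = 2.866×10^-3 GPa
alluvium: 2006 kg/m³ × 9.8 m/s² × 510 m = 1.003×10^7 Pa = 0.01003 GPa
glacial till: 2026 kg/m³ × 9.8 m/s² × 210 m = 4.170×10^6 Pa = 4.170×10^-3 GPa
greenschist: 2897 kg/m³ × 9.8 m/s² × 4220 m = 1.198×10^8 Pa = 0.1198 GPa
upper-mantle rock: 3357 kg/m³ × 9.8 m/s² × 22970 m = 7.557×10^8 Pa = 0.7557 GPa
Total = 2.866×10^-3 + 0.01003 + 4.170×10^-3 + 0.1198 + 0.7557 = 0.89255 GPa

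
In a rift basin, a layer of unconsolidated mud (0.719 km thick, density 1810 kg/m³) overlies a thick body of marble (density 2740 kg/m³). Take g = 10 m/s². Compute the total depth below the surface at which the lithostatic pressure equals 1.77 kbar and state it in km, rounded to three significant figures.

6.70 km

Pressure at base of upper layers: 1810×10×719 = 1.301×10^7 Pa = 0.1301 kbar
Remaining pressure to be supplied by marble: 1.770×10^8 − 1.301×10^7 = 1.640×10^8 Pa
Additional depth in marble = 1.640×10^8 Pa / (2740 kg/m³ × 10 m/s²) = 5984.9 m
Total depth = 719 m + 5984.9 m = 6703.9 m
= 6.7039 km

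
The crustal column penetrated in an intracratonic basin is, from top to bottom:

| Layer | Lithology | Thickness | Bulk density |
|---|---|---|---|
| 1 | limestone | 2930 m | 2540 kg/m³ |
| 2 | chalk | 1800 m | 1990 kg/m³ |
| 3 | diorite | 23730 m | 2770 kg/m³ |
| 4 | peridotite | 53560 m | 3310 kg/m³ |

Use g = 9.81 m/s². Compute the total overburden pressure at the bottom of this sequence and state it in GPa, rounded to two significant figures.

limestone: 2540 kg/m³ × 9.81 m/s² × 2930 m = 7.301×10^7 Pa = 0.07301 GPa
chalk: 1990 kg/m³ × 9.81 m/s² × 1800 m = 3.514×10^7 Pa = 0.03514 GPa
diorite: 2770 kg/m³ × 9.81 m/s² × 23730 m = 6.448×10^8 Pa = 0.6448 GPa
peridotite: 3310 kg/m³ × 9.81 m/s² × 53560 m = 1.739×10^9 Pa = 1.739 GPa
Total = 0.07301 + 0.03514 + 0.6448 + 1.739 = 2.4921 GPa

2.5 GPa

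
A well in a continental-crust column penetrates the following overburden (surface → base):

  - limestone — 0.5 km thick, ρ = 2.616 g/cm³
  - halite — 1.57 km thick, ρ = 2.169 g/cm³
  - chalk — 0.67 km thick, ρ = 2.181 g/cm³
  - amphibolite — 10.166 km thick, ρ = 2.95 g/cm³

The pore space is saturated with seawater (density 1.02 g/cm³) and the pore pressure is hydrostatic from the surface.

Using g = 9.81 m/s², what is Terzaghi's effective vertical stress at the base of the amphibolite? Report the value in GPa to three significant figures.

Overburden (lithostatic) stress σ_v:
limestone: 2616 kg/m³ × 9.81 m/s² × 500 m = 1.283×10^7 Pa = 12.83 MPa
halite: 2169 kg/m³ × 9.81 m/s² × 1570 m = 3.341×10^7 Pa = 33.41 MPa
chalk: 2181 kg/m³ × 9.81 m/s² × 670 m = 1.434×10^7 Pa = 14.34 MPa
amphibolite: 2950 kg/m³ × 9.81 m/s² × 10166 m = 2.942×10^8 Pa = 294.2 MPa
Total = 12.83 + 33.41 + 14.34 + 294.2 = 354.77 MPa
Pore pressure P_p = 1020 kg/m³ × 9.81 m/s² × 12906 m = 1.291×10^8 Pa = 129.1 MPa
Effective stress σ' = σ_v − P_p = 354.8 − 129.1 = 225.63 MPa = 0.22563 GPa

0.226 GPa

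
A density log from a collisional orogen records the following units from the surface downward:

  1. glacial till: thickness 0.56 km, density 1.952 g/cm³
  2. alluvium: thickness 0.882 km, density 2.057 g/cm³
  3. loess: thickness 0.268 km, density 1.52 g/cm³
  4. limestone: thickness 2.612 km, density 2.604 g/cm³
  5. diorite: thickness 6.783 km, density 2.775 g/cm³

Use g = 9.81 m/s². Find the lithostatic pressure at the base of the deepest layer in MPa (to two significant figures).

280 MPa

glacial till: 1952 kg/m³ × 9.81 m/s² × 560 m = 1.072×10^7 Pa = 10.72 MPa
alluvium: 2057 kg/m³ × 9.81 m/s² × 882 m = 1.780×10^7 Pa = 17.80 MPa
loess: 1520 kg/m³ × 9.81 m/s² × 268 m = 3.996×10^6 Pa = 3.996 MPa
limestone: 2604 kg/m³ × 9.81 m/s² × 2612 m = 6.672×10^7 Pa = 66.72 MPa
diorite: 2775 kg/m³ × 9.81 m/s² × 6783 m = 1.847×10^8 Pa = 184.7 MPa
Total = 10.72 + 17.80 + 3.996 + 66.72 + 184.7 = 283.89 MPa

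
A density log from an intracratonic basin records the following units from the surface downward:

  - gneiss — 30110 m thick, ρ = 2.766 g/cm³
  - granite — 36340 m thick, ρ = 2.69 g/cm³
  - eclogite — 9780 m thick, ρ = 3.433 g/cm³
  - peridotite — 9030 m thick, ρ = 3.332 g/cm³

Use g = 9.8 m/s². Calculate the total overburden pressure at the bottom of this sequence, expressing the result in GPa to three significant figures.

gneiss: 2766 kg/m³ × 9.8 m/s² × 30110 m = 8.162×10^8 Pa = 0.8162 GPa
granite: 2690 kg/m³ × 9.8 m/s² × 36340 m = 9.580×10^8 Pa = 0.9580 GPa
eclogite: 3433 kg/m³ × 9.8 m/s² × 9780 m = 3.290×10^8 Pa = 0.3290 GPa
peridotite: 3332 kg/m³ × 9.8 m/s² × 9030 m = 2.949×10^8 Pa = 0.2949 GPa
Total = 0.8162 + 0.9580 + 0.3290 + 0.2949 = 2.3981 GPa

2.40 GPa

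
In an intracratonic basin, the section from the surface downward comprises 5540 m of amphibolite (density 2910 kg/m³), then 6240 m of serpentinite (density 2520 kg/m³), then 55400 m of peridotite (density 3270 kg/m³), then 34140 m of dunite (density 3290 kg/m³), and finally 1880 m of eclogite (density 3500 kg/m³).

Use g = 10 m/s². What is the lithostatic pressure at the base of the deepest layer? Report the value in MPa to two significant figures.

3300 MPa

amphibolite: 2910 kg/m³ × 10 m/s² × 5540 m = 1.612×10^8 Pa = 161.2 MPa
serpentinite: 2520 kg/m³ × 10 m/s² × 6240 m = 1.572×10^8 Pa = 157.2 MPa
peridotite: 3270 kg/m³ × 10 m/s² × 55400 m = 1.812×10^9 Pa = 1812 MPa
dunite: 3290 kg/m³ × 10 m/s² × 34140 m = 1.123×10^9 Pa = 1123 MPa
eclogite: 3500 kg/m³ × 10 m/s² × 1880 m = 6.580×10^7 Pa = 65.80 MPa
Total = 161.2 + 157.2 + 1812 + 1123 + 65.80 = 3319.0 MPa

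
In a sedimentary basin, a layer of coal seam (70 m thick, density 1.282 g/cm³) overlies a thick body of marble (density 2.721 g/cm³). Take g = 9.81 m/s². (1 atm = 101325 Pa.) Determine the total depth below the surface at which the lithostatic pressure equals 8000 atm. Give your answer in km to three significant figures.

30.4 km

Pressure at base of upper layers: 1282×9.81×70 = 8.803×10^5 Pa = 8.688 atm
Remaining pressure to be supplied by marble: 8.106×10^8 − 8.803×10^5 = 8.097×10^8 Pa
Additional depth in marble = 8.097×10^8 Pa / (2721 kg/m³ × 9.81 m/s²) = 30335 m
Total depth = 70 m + 30335 m = 30405 m
= 30.405 km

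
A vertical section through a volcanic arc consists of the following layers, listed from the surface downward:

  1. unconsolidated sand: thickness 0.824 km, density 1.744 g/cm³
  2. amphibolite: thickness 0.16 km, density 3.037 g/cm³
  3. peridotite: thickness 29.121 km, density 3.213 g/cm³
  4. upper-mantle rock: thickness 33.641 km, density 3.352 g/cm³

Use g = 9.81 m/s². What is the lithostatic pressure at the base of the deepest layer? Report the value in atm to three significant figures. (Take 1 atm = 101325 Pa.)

20200 atm

unconsolidated sand: 1744 kg/m³ × 9.81 m/s² × 824 m = 1.410×10^7 Pa = 139.1 atm
amphibolite: 3037 kg/m³ × 9.81 m/s² × 160 m = 4.767×10^6 Pa = 47.05 atm
peridotite: 3213 kg/m³ × 9.81 m/s² × 29121 m = 9.179×10^8 Pa = 9059 atm
upper-mantle rock: 3352 kg/m³ × 9.81 m/s² × 33641 m = 1.106×10^9 Pa = 10918 atm
Total = 139.1 + 47.05 + 9059 + 10918 = 20163 atm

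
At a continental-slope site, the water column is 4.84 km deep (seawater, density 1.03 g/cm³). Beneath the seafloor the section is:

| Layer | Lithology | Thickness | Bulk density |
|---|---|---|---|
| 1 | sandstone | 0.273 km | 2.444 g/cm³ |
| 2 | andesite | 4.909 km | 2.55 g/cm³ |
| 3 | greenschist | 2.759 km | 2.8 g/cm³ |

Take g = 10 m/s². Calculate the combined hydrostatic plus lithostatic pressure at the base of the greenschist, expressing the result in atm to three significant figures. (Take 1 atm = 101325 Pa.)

seawater: 1030 kg/m³ × 10 m/s² × 4840 m = 4.985×10^7 Pa = 492.0 atm
sandstone: 2444 kg/m³ × 10 m/s² × 273 m = 6.672×10^6 Pa = 65.85 atm
andesite: 2550 kg/m³ × 10 m/s² × 4909 m = 1.252×10^8 Pa = 1235 atm
greenschist: 2800 kg/m³ × 10 m/s² × 2759 m = 7.725×10^7 Pa = 762.4 atm
Total = 492.0 + 65.85 + 1235 + 762.4 = 2555.7 atm

2560 atm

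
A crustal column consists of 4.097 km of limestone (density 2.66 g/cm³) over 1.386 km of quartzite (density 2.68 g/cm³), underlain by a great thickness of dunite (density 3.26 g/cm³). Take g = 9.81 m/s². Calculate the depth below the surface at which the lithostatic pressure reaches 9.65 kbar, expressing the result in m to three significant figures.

31200 m

Pressure at base of upper layers: 2660×9.81×4097 + 2680×9.81×1386 = 1.433×10^8 Pa = 1.433 kbar
Remaining pressure to be supplied by dunite: 9.650×10^8 − 1.433×10^8 = 8.217×10^8 Pa
Additional depth in dunite = 8.217×10^8 Pa / (3260 kg/m³ × 9.81 m/s²) = 25692 m
Total depth = 5483 m + 25692 m = 31175 m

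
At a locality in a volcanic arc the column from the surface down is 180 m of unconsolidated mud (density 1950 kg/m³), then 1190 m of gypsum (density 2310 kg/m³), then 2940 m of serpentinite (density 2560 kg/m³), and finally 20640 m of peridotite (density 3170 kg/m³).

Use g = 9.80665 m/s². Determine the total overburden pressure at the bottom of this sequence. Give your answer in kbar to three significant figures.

7.46 kbar

unconsolidated mud: 1950 kg/m³ × 9.80665 m/s² × 180 m = 3.442×10^6 Pa = 0.03442 kbar
gypsum: 2310 kg/m³ × 9.80665 m/s² × 1190 m = 2.696×10^7 Pa = 0.2696 kbar
serpentinite: 2560 kg/m³ × 9.80665 m/s² × 2940 m = 7.381×10^7 Pa = 0.7381 kbar
peridotite: 3170 kg/m³ × 9.80665 m/s² × 20640 m = 6.416×10^8 Pa = 6.416 kbar
Total = 0.03442 + 0.2696 + 0.7381 + 6.416 = 7.4585 kbar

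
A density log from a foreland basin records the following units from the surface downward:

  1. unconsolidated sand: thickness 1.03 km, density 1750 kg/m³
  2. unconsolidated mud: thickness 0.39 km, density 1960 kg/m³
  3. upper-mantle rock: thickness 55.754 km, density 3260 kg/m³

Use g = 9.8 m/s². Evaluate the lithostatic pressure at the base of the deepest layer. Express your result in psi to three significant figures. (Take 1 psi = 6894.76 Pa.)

unconsolidated sand: 1750 kg/m³ × 9.8 m/s² × 1030 m = 1.766×10^7 Pa = 2562 psi
unconsolidated mud: 1960 kg/m³ × 9.8 m/s² × 390 m = 7.491×10^6 Pa = 1086 psi
upper-mantle rock: 3260 kg/m³ × 9.8 m/s² × 55754 m = 1.781×10^9 Pa = 2.583×10^5 psi
Total = 2562 + 1086 + 2.583×10^5 = 2.6199×10^5 psi

262000 psi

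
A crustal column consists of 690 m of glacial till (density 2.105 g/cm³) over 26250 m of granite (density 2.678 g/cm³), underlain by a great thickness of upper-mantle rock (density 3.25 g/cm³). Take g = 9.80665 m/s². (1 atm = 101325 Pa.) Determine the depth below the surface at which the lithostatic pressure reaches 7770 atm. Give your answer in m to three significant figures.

29600 m

Pressure at base of upper layers: 2105×9.80665×690 + 2678×9.80665×26250 = 7.036×10^8 Pa = 6944 atm
Remaining pressure to be supplied by upper-mantle rock: 7.873×10^8 − 7.036×10^8 = 8.367×10^7 Pa
Additional depth in upper-mantle rock = 8.367×10^7 Pa / (3250 kg/m³ × 9.80665 m/s²) = 2625.2 m
Total depth = 26940 m + 2625.2 m = 29565 m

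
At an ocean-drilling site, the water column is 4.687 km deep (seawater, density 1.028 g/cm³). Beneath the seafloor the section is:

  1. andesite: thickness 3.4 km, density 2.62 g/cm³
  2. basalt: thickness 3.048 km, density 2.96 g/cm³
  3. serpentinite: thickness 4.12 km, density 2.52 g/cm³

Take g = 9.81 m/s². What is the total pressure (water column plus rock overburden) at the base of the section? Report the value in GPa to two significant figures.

0.33 GPa

seawater: 1028 kg/m³ × 9.81 m/s² × 4687 m = 4.727×10^7 Pa = 0.04727 GPa
andesite: 2620 kg/m³ × 9.81 m/s² × 3400 m = 8.739×10^7 Pa = 0.08739 GPa
basalt: 2960 kg/m³ × 9.81 m/s² × 3048 m = 8.851×10^7 Pa = 0.08851 GPa
serpentinite: 2520 kg/m³ × 9.81 m/s² × 4120 m = 1.019×10^8 Pa = 0.1019 GPa
Total = 0.04727 + 0.08739 + 0.08851 + 0.1019 = 0.32501 GPa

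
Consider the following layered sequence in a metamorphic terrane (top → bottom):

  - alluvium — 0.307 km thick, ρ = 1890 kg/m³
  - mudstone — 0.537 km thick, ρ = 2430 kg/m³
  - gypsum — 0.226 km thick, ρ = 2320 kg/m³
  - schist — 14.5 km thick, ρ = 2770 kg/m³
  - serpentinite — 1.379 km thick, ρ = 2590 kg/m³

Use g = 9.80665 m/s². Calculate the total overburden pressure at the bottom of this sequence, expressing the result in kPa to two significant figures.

450000 kPa

alluvium: 1890 kg/m³ × 9.80665 m/s² × 307 m = 5.690×10^6 Pa = 5690 kPa
mudstone: 2430 kg/m³ × 9.80665 m/s² × 537 m = 1.280×10^7 Pa = 12797 kPa
gypsum: 2320 kg/m³ × 9.80665 m/s² × 226 m = 5.142×10^6 Pa = 5142 kPa
schist: 2770 kg/m³ × 9.80665 m/s² × 14500 m = 3.939×10^8 Pa = 3.939×10^5 kPa
serpentinite: 2590 kg/m³ × 9.80665 m/s² × 1379 m = 3.503×10^7 Pa = 35026 kPa
Total = 5690 + 12797 + 5142 + 3.939×10^5 + 35026 = 4.5254×10^5 kPa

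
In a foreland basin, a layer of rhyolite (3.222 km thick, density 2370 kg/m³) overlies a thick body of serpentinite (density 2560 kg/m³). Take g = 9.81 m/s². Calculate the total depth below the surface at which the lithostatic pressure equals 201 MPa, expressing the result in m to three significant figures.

Pressure at base of upper layers: 2370×9.81×3222 = 7.491×10^7 Pa = 74.91 MPa
Remaining pressure to be supplied by serpentinite: 2.010×10^8 − 7.491×10^7 = 1.261×10^8 Pa
Additional depth in serpentinite = 1.261×10^8 Pa / (2560 kg/m³ × 9.81 m/s²) = 5020.8 m
Total depth = 3222 m + 5020.8 m = 8242.8 m

8240 m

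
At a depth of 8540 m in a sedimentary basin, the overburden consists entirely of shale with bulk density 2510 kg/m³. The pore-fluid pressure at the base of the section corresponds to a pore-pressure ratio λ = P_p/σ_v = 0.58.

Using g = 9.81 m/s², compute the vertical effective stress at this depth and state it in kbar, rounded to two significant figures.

0.88 kbar

Overburden (lithostatic) stress σ_v:
shale: 2510 kg/m³ × 9.81 m/s² × 8540 m = 2.103×10^8 Pa = 210.3 MPa
Pore pressure P_p = λ·σ_v = 0.58 × 210.3 MPa = 122.0 MPa
Effective stress σ' = σ_v − P_p = 210.3 − 122.0 = 88.318 MPa = 0.88318 kbar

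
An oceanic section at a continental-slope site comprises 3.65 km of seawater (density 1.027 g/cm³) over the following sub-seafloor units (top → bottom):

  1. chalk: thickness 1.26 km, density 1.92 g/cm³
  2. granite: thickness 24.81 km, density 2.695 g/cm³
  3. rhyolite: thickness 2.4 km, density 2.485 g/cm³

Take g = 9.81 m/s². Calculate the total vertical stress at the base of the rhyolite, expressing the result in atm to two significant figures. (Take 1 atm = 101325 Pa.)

seawater: 1027 kg/m³ × 9.81 m/s² × 3650 m = 3.677×10^7 Pa = 362.9 atm
chalk: 1920 kg/m³ × 9.81 m/s² × 1260 m = 2.373×10^7 Pa = 234.2 atm
granite: 2695 kg/m³ × 9.81 m/s² × 24810 m = 6.559×10^8 Pa = 6473 atm
rhyolite: 2485 kg/m³ × 9.81 m/s² × 2400 m = 5.851×10^7 Pa = 577.4 atm
Total = 362.9 + 234.2 + 6473 + 577.4 = 7648.0 atm

7600 atm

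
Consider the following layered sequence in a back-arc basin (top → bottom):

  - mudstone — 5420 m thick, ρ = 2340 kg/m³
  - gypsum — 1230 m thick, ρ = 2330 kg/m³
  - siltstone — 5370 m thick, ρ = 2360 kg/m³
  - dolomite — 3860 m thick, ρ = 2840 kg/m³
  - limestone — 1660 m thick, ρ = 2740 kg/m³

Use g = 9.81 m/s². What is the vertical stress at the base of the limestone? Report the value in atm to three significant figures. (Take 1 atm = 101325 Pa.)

4230 atm

mudstone: 2340 kg/m³ × 9.81 m/s² × 5420 m = 1.244×10^8 Pa = 1228 atm
gypsum: 2330 kg/m³ × 9.81 m/s² × 1230 m = 2.811×10^7 Pa = 277.5 atm
siltstone: 2360 kg/m³ × 9.81 m/s² × 5370 m = 1.243×10^8 Pa = 1227 atm
dolomite: 2840 kg/m³ × 9.81 m/s² × 3860 m = 1.075×10^8 Pa = 1061 atm
limestone: 2740 kg/m³ × 9.81 m/s² × 1660 m = 4.462×10^7 Pa = 440.4 atm
Total = 1228 + 277.5 + 1227 + 1061 + 440.4 = 4234.1 atm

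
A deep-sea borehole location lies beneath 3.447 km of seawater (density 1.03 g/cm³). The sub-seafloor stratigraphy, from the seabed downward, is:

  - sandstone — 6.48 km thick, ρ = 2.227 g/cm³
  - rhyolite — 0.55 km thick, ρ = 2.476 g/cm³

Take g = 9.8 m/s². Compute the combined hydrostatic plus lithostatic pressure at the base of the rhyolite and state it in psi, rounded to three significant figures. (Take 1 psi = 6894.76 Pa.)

seawater: 1030 kg/m³ × 9.8 m/s² × 3447 m = 3.479×10^7 Pa = 5046 psi
sandstone: 2227 kg/m³ × 9.8 m/s² × 6480 m = 1.414×10^8 Pa = 20512 psi
rhyolite: 2476 kg/m³ × 9.8 m/s² × 550 m = 1.335×10^7 Pa = 1936 psi
Total = 5046 + 20512 + 1936 = 27494 psi

27500 psi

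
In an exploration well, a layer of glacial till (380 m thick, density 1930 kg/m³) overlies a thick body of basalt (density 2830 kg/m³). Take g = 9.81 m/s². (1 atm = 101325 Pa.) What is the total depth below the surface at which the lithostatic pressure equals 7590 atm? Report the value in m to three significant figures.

27800 m

Pressure at base of upper layers: 1930×9.81×380 = 7.195×10^6 Pa = 71.01 atm
Remaining pressure to be supplied by basalt: 7.691×10^8 − 7.195×10^6 = 7.619×10^8 Pa
Additional depth in basalt = 7.619×10^8 Pa / (2830 kg/m³ × 9.81 m/s²) = 27442 m
Total depth = 380 m + 27442 m = 27822 m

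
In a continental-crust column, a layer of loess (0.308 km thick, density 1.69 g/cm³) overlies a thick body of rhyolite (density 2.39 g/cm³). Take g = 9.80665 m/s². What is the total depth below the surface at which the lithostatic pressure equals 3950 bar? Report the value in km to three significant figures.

16.9 km

Pressure at base of upper layers: 1690×9.80665×308 = 5.105×10^6 Pa = 51.05 bar
Remaining pressure to be supplied by rhyolite: 3.950×10^8 − 5.105×10^6 = 3.899×10^8 Pa
Additional depth in rhyolite = 3.899×10^8 Pa / (2390 kg/m³ × 9.80665 m/s²) = 16635 m
Total depth = 308 m + 16635 m = 16943 m
= 16.943 km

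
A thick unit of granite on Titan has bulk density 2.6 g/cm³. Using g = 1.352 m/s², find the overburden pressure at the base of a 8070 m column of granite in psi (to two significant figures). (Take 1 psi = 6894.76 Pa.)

granite: 2600 kg/m³ × 1.352 m/s² × 8070 m = 2.837×10^7 Pa = 4114 psi

4100 psi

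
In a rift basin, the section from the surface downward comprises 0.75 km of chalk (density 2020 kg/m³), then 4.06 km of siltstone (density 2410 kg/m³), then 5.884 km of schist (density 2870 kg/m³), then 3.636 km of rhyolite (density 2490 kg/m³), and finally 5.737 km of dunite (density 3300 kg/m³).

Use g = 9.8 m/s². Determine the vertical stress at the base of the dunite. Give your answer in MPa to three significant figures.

550 MPa

chalk: 2020 kg/m³ × 9.8 m/s² × 750 m = 1.485×10^7 Pa = 14.85 MPa
siltstone: 2410 kg/m³ × 9.8 m/s² × 4060 m = 9.589×10^7 Pa = 95.89 MPa
schist: 2870 kg/m³ × 9.8 m/s² × 5884 m = 1.655×10^8 Pa = 165.5 MPa
rhyolite: 2490 kg/m³ × 9.8 m/s² × 3636 m = 8.873×10^7 Pa = 88.73 MPa
dunite: 3300 kg/m³ × 9.8 m/s² × 5737 m = 1.855×10^8 Pa = 185.5 MPa
Total = 14.85 + 95.89 + 165.5 + 88.73 + 185.5 = 550.49 MPa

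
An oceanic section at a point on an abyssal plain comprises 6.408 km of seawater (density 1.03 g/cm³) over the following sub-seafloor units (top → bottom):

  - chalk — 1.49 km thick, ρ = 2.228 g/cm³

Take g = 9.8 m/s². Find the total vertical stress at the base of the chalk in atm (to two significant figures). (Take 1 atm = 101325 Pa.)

960 atm

seawater: 1030 kg/m³ × 9.8 m/s² × 6408 m = 6.468×10^7 Pa = 638.4 atm
chalk: 2228 kg/m³ × 9.8 m/s² × 1490 m = 3.253×10^7 Pa = 321.1 atm
Total = 638.4 + 321.1 = 959.44 atm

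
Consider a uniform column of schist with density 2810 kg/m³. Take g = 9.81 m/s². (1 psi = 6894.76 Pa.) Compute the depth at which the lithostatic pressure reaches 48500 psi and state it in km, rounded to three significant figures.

h = P/(ρg) = 48500 psi / (2810 kg/m³ × 9.81 m/s²) = 3.344×10^8 Pa / 27566 Pa/m = 12131 m
= 12.131 km

12.1 km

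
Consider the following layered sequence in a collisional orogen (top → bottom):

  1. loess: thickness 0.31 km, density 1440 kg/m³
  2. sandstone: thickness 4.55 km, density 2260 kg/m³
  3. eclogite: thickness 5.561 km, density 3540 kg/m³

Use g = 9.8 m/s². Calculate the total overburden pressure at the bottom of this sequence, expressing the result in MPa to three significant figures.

loess: 1440 kg/m³ × 9.8 m/s² × 310 m = 4.375×10^6 Pa = 4.375 MPa
sandstone: 2260 kg/m³ × 9.8 m/s² × 4550 m = 1.008×10^8 Pa = 100.8 MPa
eclogite: 3540 kg/m³ × 9.8 m/s² × 5561 m = 1.929×10^8 Pa = 192.9 MPa
Total = 4.375 + 100.8 + 192.9 = 298.07 MPa

298 MPa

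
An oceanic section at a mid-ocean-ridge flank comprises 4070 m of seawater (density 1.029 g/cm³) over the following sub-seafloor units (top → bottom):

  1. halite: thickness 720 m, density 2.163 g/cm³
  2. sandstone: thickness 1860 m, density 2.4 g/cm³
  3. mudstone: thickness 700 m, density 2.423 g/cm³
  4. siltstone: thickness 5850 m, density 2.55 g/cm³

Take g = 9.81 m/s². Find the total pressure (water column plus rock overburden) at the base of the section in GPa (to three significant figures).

seawater: 1029 kg/m³ × 9.81 m/s² × 4070 m = 4.108×10^7 Pa = 0.04108 GPa
halite: 2163 kg/m³ × 9.81 m/s² × 720 m = 1.528×10^7 Pa = 0.01528 GPa
sandstone: 2400 kg/m³ × 9.81 m/s² × 1860 m = 4.379×10^7 Pa = 0.04379 GPa
mudstone: 2423 kg/m³ × 9.81 m/s² × 700 m = 1.664×10^7 Pa = 0.01664 GPa
siltstone: 2550 kg/m³ × 9.81 m/s² × 5850 m = 1.463×10^8 Pa = 0.1463 GPa
Total = 0.04108 + 0.01528 + 0.04379 + 0.01664 + 0.1463 = 0.26313 GPa

0.263 GPa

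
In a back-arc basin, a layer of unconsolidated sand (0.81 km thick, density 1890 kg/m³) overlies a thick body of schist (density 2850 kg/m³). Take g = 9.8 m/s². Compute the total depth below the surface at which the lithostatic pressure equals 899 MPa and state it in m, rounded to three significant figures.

Pressure at base of upper layers: 1890×9.8×810 = 1.500×10^7 Pa = 15.00 MPa
Remaining pressure to be supplied by schist: 8.990×10^8 − 1.500×10^7 = 8.840×10^8 Pa
Additional depth in schist = 8.840×10^8 Pa / (2850 kg/m³ × 9.8 m/s²) = 31650 m
Total depth = 810 m + 31650 m = 32460 m

32500 m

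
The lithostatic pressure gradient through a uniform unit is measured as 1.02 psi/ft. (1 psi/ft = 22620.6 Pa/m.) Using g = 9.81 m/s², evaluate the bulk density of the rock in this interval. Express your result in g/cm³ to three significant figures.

2.35 g/cm³

ρ = (dP/dz)/g = 1.02 psi/ft / 9.81 m/s² = 23073 Pa/m / 9.81 m/s² = 2352.0 kg/m³
= 2.352 g/cm³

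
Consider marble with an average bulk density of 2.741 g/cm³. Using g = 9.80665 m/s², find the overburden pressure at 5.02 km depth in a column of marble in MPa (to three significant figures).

marble: 2741 kg/m³ × 9.80665 m/s² × 5020 m = 1.349×10^8 Pa = 134.9 MPa

135 MPa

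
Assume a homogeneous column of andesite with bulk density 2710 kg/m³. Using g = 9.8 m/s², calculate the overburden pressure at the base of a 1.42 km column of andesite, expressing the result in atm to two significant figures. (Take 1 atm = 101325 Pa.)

andesite: 2710 kg/m³ × 9.8 m/s² × 1420 m = 3.771×10^7 Pa = 372.2 atm

370 atm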